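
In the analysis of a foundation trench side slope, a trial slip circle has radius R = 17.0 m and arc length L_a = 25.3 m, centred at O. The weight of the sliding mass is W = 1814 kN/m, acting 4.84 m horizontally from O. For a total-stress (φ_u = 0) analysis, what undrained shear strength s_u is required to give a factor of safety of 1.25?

FS = s_u·L_a·R / (W·d), so s_u = FS·W·d / (L_a·R).
s_u = 1.25·1814·4.84 / (25.30·17.0) = 10974.7 / 430.10 = 25.52 kPa

s_u = 25.5 kPa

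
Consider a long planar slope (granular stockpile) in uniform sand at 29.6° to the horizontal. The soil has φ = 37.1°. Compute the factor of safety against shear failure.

For a dry cohesionless infinite slope the factor of safety is FS = tanφ / tanβ.
FS = tan37.1° / tan29.6° = 0.7563 / 0.5681 = 1.331

FS = 1.33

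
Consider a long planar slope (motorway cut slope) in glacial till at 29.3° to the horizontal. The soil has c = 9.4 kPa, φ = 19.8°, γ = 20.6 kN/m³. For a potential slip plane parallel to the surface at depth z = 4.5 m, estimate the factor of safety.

For an infinite slope with a slip plane parallel to the surface (no pore pressure): FS = [c + γz cos²β tanφ] / [γz sinβ cosβ].
γz = 20.6·4.5 = 92.70 kN/m²
Numerator = 9.4 + 92.70·cos²29.3°·tan19.8° = 9.4 + 92.70·0.7605·0.3600 = 34.781 kPa
Denominator = 92.70·sin29.3°·cos29.3° = 92.70·0.4894·0.8721 = 39.562 kPa
FS = 34.781 / 39.562 = 0.879

FS = 0.88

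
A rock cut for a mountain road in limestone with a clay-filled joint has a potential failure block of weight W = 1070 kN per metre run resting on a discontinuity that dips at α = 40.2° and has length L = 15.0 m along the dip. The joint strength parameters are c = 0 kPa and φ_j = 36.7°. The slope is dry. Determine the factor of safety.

FS = 0.88

Resolving the block weight along and normal to the plane and applying the Mohr–Coulomb strength on the joint:
N' = W cosα = 1070·cos40.2° = 817.3 kN/m
Driving force T = W sinα = 1070·sin40.2° = 690.6 kN/m
Resisting force R = c·L + N'·tanφ_j = 0·15.0 + 817.3·tan36.7° = 0.0 + 609.2 = 609.2 kN/m
FS = R / T = 609.2 / 690.6 = 0.882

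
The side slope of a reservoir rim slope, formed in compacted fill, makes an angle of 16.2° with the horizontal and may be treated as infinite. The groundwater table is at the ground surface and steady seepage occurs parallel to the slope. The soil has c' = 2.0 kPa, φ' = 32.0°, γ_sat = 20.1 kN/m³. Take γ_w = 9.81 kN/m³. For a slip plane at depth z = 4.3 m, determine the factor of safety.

With seepage parallel to the slope and the water table at the surface, the effective normal stress on the slip plane uses the buoyant unit weight γ' = γ_sat − γ_w while the driving shear stress uses γ_sat:
FS = [c' + γ' z cos²β tanφ'] / [γ_sat z sinβ cosβ]
γ' = 20.1 − 9.81 = 10.29 kN/m³
Numerator = 2.0 + 10.29·4.3·cos²16.2°·tan32.0° = 2.0 + 10.29·4.3·0.9222·0.6249 = 27.497 kPa
Denominator = 20.1·4.3·sin16.2°·cos16.2° = 20.1·4.3·0.2790·0.9603 = 23.156 kPa
FS = 27.497 / 23.156 = 1.187

FS = 1.19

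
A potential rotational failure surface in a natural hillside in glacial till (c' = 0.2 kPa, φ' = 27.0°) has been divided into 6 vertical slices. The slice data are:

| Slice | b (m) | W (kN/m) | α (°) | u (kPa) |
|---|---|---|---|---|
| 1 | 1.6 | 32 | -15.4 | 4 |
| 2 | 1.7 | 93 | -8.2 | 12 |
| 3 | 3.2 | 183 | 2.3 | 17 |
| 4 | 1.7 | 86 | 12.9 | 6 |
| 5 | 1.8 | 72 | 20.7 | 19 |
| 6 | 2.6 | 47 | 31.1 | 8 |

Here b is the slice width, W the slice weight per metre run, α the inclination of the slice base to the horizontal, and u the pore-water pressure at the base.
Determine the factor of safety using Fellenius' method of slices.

Ordinary method of slices: FS = Σ[c'·Δl_i + (W_i cosα_i − u_i·Δl_i)·tanφ'] / Σ W_i sinα_i, with Δl_i = b_i / cosα_i.
Slice 1: Δl = 1.6/cos(-15.4°) = 1.660 m; N'_1 = 32·cos(-15.4°) − 4·1.660 = 24.2; c'Δl = 0.33; W sinα = -8.5
Slice 2: Δl = 1.7/cos(-8.2°) = 1.718 m; N'_2 = 93·cos(-8.2°) − 12·1.718 = 71.4; c'Δl = 0.34; W sinα = -13.3
Slice 3: Δl = 3.2/cos2.3° = 3.203 m; N'_3 = 183·cos2.3° − 17·3.203 = 128.4; c'Δl = 0.64; W sinα = 7.3
Slice 4: Δl = 1.7/cos12.9° = 1.744 m; N'_4 = 86·cos12.9° − 6·1.744 = 73.4; c'Δl = 0.35; W sinα = 19.2
Slice 5: Δl = 1.8/cos20.7° = 1.924 m; N'_5 = 72·cos20.7° − 19·1.924 = 30.8; c'Δl = 0.38; W sinα = 25.5
Slice 6: Δl = 2.6/cos31.1° = 3.036 m; N'_6 = 47·cos31.1° − 8·3.036 = 16.0; c'Δl = 0.61; W sinα = 24.3
Σc'Δl = 2.7 kN/m; ΣN' = 344.2 kN/m; ΣW sinα = 54.5 kN/m
Resisting = 2.7 + 344.2·tan27.0° = 2.7 + 175.4 = 178.0 kN/m
FS = 178.0 / 54.5 = 3.266

FS = 3.27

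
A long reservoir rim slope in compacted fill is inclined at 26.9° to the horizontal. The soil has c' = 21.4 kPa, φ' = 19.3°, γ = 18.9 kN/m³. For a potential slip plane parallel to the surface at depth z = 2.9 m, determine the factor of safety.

For an infinite slope with a slip plane parallel to the surface (no pore pressure): FS = [c' + γz cos²β tanφ'] / [γz sinβ cosβ].
γz = 18.9·2.9 = 54.81 kN/m²
Numerator = 21.4 + 54.81·cos²26.9°·tan19.3° = 21.4 + 54.81·0.7953·0.3502 = 36.665 kPa
Denominator = 54.81·sin26.9°·cos26.9° = 54.81·0.4524·0.8918 = 22.115 kPa
FS = 36.665 / 22.115 = 1.658

FS = 1.66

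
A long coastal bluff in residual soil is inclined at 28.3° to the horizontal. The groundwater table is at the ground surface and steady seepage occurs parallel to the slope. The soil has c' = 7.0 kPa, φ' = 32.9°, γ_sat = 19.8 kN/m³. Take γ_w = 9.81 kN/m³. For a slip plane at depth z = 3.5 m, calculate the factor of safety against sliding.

FS = 0.85

With seepage parallel to the slope and the water table at the surface, the effective normal stress on the slip plane uses the buoyant unit weight γ' = γ_sat − γ_w while the driving shear stress uses γ_sat:
FS = [c' + γ' z cos²β tanφ'] / [γ_sat z sinβ cosβ]
γ' = 19.8 − 9.81 = 9.99 kN/m³
Numerator = 7.0 + 9.99·3.5·cos²28.3°·tan32.9° = 7.0 + 9.99·3.5·0.7752·0.6469 = 24.536 kPa
Denominator = 19.8·3.5·sin28.3°·cos28.3° = 19.8·3.5·0.4741·0.8805 = 28.927 kPa
FS = 24.536 / 28.927 = 0.848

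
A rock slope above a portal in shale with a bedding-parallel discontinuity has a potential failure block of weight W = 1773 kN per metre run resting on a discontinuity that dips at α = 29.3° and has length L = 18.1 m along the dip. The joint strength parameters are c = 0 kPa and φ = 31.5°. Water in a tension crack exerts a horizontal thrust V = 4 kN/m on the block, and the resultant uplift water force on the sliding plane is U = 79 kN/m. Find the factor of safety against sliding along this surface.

Resolving the block weight along and normal to the plane and applying the Mohr–Coulomb strength on the joint:
N' = W cosα − U − V sinα = 1773·cos29.3° − 79 − 4·sin29.3° = 1465.2 kN/m
Driving force T = W sinα + V cosα = 1773·sin29.3° + 4·cos29.3° = 871.2 kN/m
Resisting force R = c·L + N'·tanφ = 0·18.1 + 1465.2·tan31.5° = 0.0 + 897.9 = 897.9 kN/m
FS = R / T = 897.9 / 871.2 = 1.031

FS = 1.03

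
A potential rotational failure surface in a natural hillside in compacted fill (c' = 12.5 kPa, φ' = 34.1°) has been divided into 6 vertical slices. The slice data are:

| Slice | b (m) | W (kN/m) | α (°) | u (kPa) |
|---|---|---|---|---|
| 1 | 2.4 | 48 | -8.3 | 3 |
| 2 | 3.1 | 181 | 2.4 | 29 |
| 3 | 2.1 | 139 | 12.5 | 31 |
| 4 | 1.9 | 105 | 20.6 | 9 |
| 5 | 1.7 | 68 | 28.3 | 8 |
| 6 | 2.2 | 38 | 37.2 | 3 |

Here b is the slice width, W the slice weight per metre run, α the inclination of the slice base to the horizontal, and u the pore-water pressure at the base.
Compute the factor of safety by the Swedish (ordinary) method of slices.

FS = 3.37

Ordinary method of slices: FS = Σ[c'·Δl_i + (W_i cosα_i − u_i·Δl_i)·tanφ'] / Σ W_i sinα_i, with Δl_i = b_i / cosα_i.
Slice 1: Δl = 2.4/cos(-8.3°) = 2.425 m; N'_1 = 48·cos(-8.3°) − 3·2.425 = 40.2; c'Δl = 30.32; W sinα = -6.9
Slice 2: Δl = 3.1/cos2.4° = 3.103 m; N'_2 = 181·cos2.4° − 29·3.103 = 90.9; c'Δl = 38.78; W sinα = 7.6
Slice 3: Δl = 2.1/cos12.5° = 2.151 m; N'_3 = 139·cos12.5° − 31·2.151 = 69.0; c'Δl = 26.89; W sinα = 30.1
Slice 4: Δl = 1.9/cos20.6° = 2.030 m; N'_4 = 105·cos20.6° − 9·2.030 = 80.0; c'Δl = 25.37; W sinα = 36.9
Slice 5: Δl = 1.7/cos28.3° = 1.931 m; N'_5 = 68·cos28.3° − 8·1.931 = 44.4; c'Δl = 24.13; W sinα = 32.2
Slice 6: Δl = 2.2/cos37.2° = 2.762 m; N'_6 = 38·cos37.2° − 3·2.762 = 22.0; c'Δl = 34.52; W sinα = 23.0
Σc'Δl = 180.0 kN/m; ΣN' = 346.5 kN/m; ΣW sinα = 122.9 kN/m
Resisting = 180.0 + 346.5·tan34.1° = 180.0 + 234.6 = 414.6 kN/m
FS = 414.6 / 122.9 = 3.374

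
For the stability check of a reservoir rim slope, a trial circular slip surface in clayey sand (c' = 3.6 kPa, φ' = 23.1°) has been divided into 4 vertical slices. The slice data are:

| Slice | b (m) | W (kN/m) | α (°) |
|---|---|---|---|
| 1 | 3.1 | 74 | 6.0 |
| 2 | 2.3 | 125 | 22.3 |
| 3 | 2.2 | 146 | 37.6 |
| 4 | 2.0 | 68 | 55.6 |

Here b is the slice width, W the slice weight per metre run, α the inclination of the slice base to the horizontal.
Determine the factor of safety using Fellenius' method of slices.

FS = 0.95

Ordinary method of slices: FS = Σ[c'·Δl_i + (W_i cosα_i)·tanφ'] / Σ W_i sinα_i, with Δl_i = b_i / cosα_i.
Slice 1: Δl = 3.1/cos6.0° = 3.117 m; N'_1 = 74·cos6.0° = 73.6; c'Δl = 11.22; W sinα = 7.7
Slice 2: Δl = 2.3/cos22.3° = 2.486 m; N'_2 = 125·cos22.3° = 115.7; c'Δl = 8.95; W sinα = 47.4
Slice 3: Δl = 2.2/cos37.6° = 2.777 m; N'_3 = 146·cos37.6° = 115.7; c'Δl = 10.00; W sinα = 89.1
Slice 4: Δl = 2.0/cos55.6° = 3.540 m; N'_4 = 68·cos55.6° = 38.4; c'Δl = 12.74; W sinα = 56.1
Σc'Δl = 42.9 kN/m; ΣN' = 343.3 kN/m; ΣW sinα = 200.4 kN/m
Resisting = 42.9 + 343.3·tan23.1° = 42.9 + 146.4 = 189.4 kN/m
FS = 189.4 / 200.4 = 0.945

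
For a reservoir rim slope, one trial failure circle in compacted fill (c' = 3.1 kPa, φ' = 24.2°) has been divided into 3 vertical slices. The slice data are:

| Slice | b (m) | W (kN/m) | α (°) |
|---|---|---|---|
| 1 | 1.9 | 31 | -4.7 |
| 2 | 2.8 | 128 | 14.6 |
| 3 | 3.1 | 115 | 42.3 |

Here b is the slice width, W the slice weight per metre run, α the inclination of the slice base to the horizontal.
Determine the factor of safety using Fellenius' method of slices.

Ordinary method of slices: FS = Σ[c'·Δl_i + (W_i cosα_i)·tanφ'] / Σ W_i sinα_i, with Δl_i = b_i / cosα_i.
Slice 1: Δl = 1.9/cos(-4.7°) = 1.906 m; N'_1 = 31·cos(-4.7°) = 30.9; c'Δl = 5.91; W sinα = -2.5
Slice 2: Δl = 2.8/cos14.6° = 2.893 m; N'_2 = 128·cos14.6° = 123.9; c'Δl = 8.97; W sinα = 32.3
Slice 3: Δl = 3.1/cos42.3° = 4.191 m; N'_3 = 115·cos42.3° = 85.1; c'Δl = 12.99; W sinα = 77.4
Σc'Δl = 27.9 kN/m; ΣN' = 239.8 kN/m; ΣW sinα = 107.1 kN/m
Resisting = 27.9 + 239.8·tan24.2° = 27.9 + 107.8 = 135.7 kN/m
FS = 135.7 / 107.1 = 1.266

FS = 1.27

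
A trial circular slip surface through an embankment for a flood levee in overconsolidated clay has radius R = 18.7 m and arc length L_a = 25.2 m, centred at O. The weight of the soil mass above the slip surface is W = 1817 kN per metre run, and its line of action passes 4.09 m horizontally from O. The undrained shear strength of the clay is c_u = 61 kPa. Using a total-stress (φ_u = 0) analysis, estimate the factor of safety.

FS = 3.87

Taking moments about the centre O, the resisting moment is provided by the undrained shear strength acting along the arc:
M_R = c_u·L_a·R = 61·25.20·18.7 = 28745.6 kN·m/m
M_D = W·d = 1817·4.09 = 7431.5 kN·m/m
FS = M_R / M_D = 28745.6 / 7431.5 = 3.868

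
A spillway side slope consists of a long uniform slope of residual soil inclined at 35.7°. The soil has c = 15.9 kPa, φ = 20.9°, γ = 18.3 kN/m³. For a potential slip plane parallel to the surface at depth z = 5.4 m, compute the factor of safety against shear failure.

FS = 0.87

For an infinite slope with a slip plane parallel to the surface (no pore pressure): FS = [c + γz cos²β tanφ] / [γz sinβ cosβ].
γz = 18.3·5.4 = 98.82 kN/m²
Numerator = 15.9 + 98.82·cos²35.7°·tan20.9° = 15.9 + 98.82·0.6595·0.3819 = 40.786 kPa
Denominator = 98.82·sin35.7°·cos35.7° = 98.82·0.5835·0.8121 = 46.829 kPa
FS = 40.786 / 46.829 = 0.871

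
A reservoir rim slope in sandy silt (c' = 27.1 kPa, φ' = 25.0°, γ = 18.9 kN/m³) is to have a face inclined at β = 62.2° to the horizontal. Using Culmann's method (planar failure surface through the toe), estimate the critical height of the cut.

Culmann's analysis gives the critical failure plane at α_cr = (β + φ')/2 = (62.2 + 25.0)/2 = 43.6°, and the critical height
H_c = (4c'/γ) · sinβ cosφ' / [1 − cos(β − φ')]
    = (4·27.1/18.9) · sin62.2°·cos25.0° / [1 − cos(37.2°)]
    = 5.735 · 0.8846·0.9063 / [1 − 0.7965]
    = 5.735 · 0.8017 / 0.2035
    = 22.60 m

H_c = 22.60 m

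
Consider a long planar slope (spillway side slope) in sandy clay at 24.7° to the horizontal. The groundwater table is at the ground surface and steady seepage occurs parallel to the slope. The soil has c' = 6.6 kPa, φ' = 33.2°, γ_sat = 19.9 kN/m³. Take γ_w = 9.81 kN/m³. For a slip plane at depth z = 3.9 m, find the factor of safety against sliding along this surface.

FS = 0.95

With seepage parallel to the slope and the water table at the surface, the effective normal stress on the slip plane uses the buoyant unit weight γ' = γ_sat − γ_w while the driving shear stress uses γ_sat:
FS = [c' + γ' z cos²β tanφ'] / [γ_sat z sinβ cosβ]
γ' = 19.9 − 9.81 = 10.09 kN/m³
Numerator = 6.6 + 10.09·3.9·cos²24.7°·tan33.2° = 6.6 + 10.09·3.9·0.8254·0.6544 = 27.854 kPa
Denominator = 19.9·3.9·sin24.7°·cos24.7° = 19.9·3.9·0.4179·0.9085 = 29.464 kPa
FS = 27.854 / 29.464 = 0.945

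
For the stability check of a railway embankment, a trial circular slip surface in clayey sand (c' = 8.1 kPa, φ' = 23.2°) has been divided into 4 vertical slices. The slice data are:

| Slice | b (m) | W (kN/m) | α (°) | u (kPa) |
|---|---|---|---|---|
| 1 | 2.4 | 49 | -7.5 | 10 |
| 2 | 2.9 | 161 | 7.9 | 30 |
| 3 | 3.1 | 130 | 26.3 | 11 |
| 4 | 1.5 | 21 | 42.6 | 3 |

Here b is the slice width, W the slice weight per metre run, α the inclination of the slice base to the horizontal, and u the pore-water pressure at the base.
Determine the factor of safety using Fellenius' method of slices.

FS = 1.90

Ordinary method of slices: FS = Σ[c'·Δl_i + (W_i cosα_i − u_i·Δl_i)·tanφ'] / Σ W_i sinα_i, with Δl_i = b_i / cosα_i.
Slice 1: Δl = 2.4/cos(-7.5°) = 2.421 m; N'_1 = 49·cos(-7.5°) − 10·2.421 = 24.4; c'Δl = 19.61; W sinα = -6.4
Slice 2: Δl = 2.9/cos7.9° = 2.928 m; N'_2 = 161·cos7.9° − 30·2.928 = 71.6; c'Δl = 23.72; W sinα = 22.1
Slice 3: Δl = 3.1/cos26.3° = 3.458 m; N'_3 = 130·cos26.3° − 11·3.458 = 78.5; c'Δl = 28.01; W sinα = 57.6
Slice 4: Δl = 1.5/cos42.6° = 2.038 m; N'_4 = 21·cos42.6° − 3·2.038 = 9.3; c'Δl = 16.51; W sinα = 14.2
Σc'Δl = 87.8 kN/m; ΣN' = 183.9 kN/m; ΣW sinα = 87.5 kN/m
Resisting = 87.8 + 183.9·tan23.2° = 87.8 + 78.8 = 166.6 kN/m
FS = 166.6 / 87.5 = 1.903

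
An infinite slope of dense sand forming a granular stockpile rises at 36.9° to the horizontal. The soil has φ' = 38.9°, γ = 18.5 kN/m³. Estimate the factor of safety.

FS = 1.07

For a dry cohesionless infinite slope the factor of safety is FS = tanφ' / tanβ.
FS = tan38.9° / tan36.9° = 0.8069 / 0.7508 = 1.075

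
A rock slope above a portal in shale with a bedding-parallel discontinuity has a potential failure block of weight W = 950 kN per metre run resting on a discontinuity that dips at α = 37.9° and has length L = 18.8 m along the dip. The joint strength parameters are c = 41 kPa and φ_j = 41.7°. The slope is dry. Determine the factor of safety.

FS = 2.47

Resolving the block weight along and normal to the plane and applying the Mohr–Coulomb strength on the joint:
N' = W cosα = 950·cos37.9° = 749.6 kN/m
Driving force T = W sinα = 950·sin37.9° = 583.6 kN/m
Resisting force R = c·L + N'·tanφ_j = 41·18.8 + 749.6·tan41.7° = 770.8 + 667.9 = 1438.7 kN/m
FS = R / T = 1438.7 / 583.6 = 2.465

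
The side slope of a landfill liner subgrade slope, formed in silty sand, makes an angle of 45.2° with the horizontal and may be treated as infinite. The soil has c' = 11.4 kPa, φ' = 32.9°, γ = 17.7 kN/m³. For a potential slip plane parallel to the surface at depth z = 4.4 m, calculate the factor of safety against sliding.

For an infinite slope with a slip plane parallel to the surface (no pore pressure): FS = [c' + γz cos²β tanφ'] / [γz sinβ cosβ].
γz = 17.7·4.4 = 77.88 kN/m²
Numerator = 11.4 + 77.88·cos²45.2°·tan32.9° = 11.4 + 77.88·0.4965·0.6469 = 36.416 kPa
Denominator = 77.88·sin45.2°·cos45.2° = 77.88·0.7096·0.7046 = 38.939 kPa
FS = 36.416 / 38.939 = 0.935

FS = 0.94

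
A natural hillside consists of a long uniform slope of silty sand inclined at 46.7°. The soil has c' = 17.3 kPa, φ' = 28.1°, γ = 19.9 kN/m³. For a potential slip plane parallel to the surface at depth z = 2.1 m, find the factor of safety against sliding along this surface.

For an infinite slope with a slip plane parallel to the surface (no pore pressure): FS = [c' + γz cos²β tanφ'] / [γz sinβ cosβ].
γz = 19.9·2.1 = 41.79 kN/m²
Numerator = 17.3 + 41.79·cos²46.7°·tan28.1° = 17.3 + 41.79·0.4703·0.5340 = 27.795 kPa
Denominator = 41.79·sin46.7°·cos46.7° = 41.79·0.7278·0.6858 = 20.858 kPa
FS = 27.795 / 20.858 = 1.333

FS = 1.33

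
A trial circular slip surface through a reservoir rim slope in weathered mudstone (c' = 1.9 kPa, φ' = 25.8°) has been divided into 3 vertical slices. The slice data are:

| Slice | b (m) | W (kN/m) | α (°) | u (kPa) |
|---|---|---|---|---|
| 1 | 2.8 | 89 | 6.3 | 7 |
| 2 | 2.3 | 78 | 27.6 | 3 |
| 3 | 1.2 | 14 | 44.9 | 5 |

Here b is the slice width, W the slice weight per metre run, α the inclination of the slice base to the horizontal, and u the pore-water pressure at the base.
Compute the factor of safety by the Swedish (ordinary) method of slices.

FS = 1.38

Ordinary method of slices: FS = Σ[c'·Δl_i + (W_i cosα_i − u_i·Δl_i)·tanφ'] / Σ W_i sinα_i, with Δl_i = b_i / cosα_i.
Slice 1: Δl = 2.8/cos6.3° = 2.817 m; N'_1 = 89·cos6.3° − 7·2.817 = 68.7; c'Δl = 5.35; W sinα = 9.8
Slice 2: Δl = 2.3/cos27.6° = 2.595 m; N'_2 = 78·cos27.6° − 3·2.595 = 61.3; c'Δl = 4.93; W sinα = 36.1
Slice 3: Δl = 1.2/cos44.9° = 1.694 m; N'_3 = 14·cos44.9° − 5·1.694 = 1.4; c'Δl = 3.22; W sinα = 9.9
Σc'Δl = 13.5 kN/m; ΣN' = 131.5 kN/m; ΣW sinα = 55.8 kN/m
Resisting = 13.5 + 131.5·tan25.8° = 13.5 + 63.6 = 77.1 kN/m
FS = 77.1 / 55.8 = 1.382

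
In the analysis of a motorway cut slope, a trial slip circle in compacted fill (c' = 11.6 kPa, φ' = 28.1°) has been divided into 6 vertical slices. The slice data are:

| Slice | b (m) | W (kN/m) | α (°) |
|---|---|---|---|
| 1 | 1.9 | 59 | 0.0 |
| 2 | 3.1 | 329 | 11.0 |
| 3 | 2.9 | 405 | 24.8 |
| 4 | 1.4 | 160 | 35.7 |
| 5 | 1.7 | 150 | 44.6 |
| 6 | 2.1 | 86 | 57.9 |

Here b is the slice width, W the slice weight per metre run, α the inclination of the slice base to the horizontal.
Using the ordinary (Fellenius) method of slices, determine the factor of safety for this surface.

Ordinary method of slices: FS = Σ[c'·Δl_i + (W_i cosα_i)·tanφ'] / Σ W_i sinα_i, with Δl_i = b_i / cosα_i.
Slice 1: Δl = 1.9/cos0.0° = 1.900 m; N'_1 = 59·cos0.0° = 59.0; c'Δl = 22.04; W sinα = 0.0
Slice 2: Δl = 3.1/cos11.0° = 3.158 m; N'_2 = 329·cos11.0° = 323.0; c'Δl = 36.63; W sinα = 62.8
Slice 3: Δl = 2.9/cos24.8° = 3.195 m; N'_3 = 405·cos24.8° = 367.6; c'Δl = 37.06; W sinα = 169.9
Slice 4: Δl = 1.4/cos35.7° = 1.724 m; N'_4 = 160·cos35.7° = 129.9; c'Δl = 20.00; W sinα = 93.4
Slice 5: Δl = 1.7/cos44.6° = 2.388 m; N'_5 = 150·cos44.6° = 106.8; c'Δl = 27.70; W sinα = 105.3
Slice 6: Δl = 2.1/cos57.9° = 3.952 m; N'_6 = 86·cos57.9° = 45.7; c'Δl = 45.84; W sinα = 72.9
Σc'Δl = 189.3 kN/m; ΣN' = 1032.0 kN/m; ΣW sinα = 504.2 kN/m
Resisting = 189.3 + 1032.0·tan28.1° = 189.3 + 551.1 = 740.3 kN/m
FS = 740.3 / 504.2 = 1.468

FS = 1.47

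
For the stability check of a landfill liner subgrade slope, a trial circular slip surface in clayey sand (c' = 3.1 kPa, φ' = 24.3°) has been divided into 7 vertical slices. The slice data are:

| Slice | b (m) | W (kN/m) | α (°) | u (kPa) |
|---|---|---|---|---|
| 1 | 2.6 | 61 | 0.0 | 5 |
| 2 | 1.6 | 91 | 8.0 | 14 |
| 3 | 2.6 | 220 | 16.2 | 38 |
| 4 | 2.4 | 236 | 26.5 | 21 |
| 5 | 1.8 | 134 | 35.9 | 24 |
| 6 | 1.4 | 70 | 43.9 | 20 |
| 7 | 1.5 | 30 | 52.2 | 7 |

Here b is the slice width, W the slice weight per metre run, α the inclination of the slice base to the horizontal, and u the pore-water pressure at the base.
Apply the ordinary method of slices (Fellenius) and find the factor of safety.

Ordinary method of slices: FS = Σ[c'·Δl_i + (W_i cosα_i − u_i·Δl_i)·tanφ'] / Σ W_i sinα_i, with Δl_i = b_i / cosα_i.
Slice 1: Δl = 2.6/cos0.0° = 2.600 m; N'_1 = 61·cos0.0° − 5·2.600 = 48.0; c'Δl = 8.06; W sinα = 0.0
Slice 2: Δl = 1.6/cos8.0° = 1.616 m; N'_2 = 91·cos8.0° − 14·1.616 = 67.5; c'Δl = 5.01; W sinα = 12.7
Slice 3: Δl = 2.6/cos16.2° = 2.708 m; N'_3 = 220·cos16.2° − 38·2.708 = 108.4; c'Δl = 8.39; W sinα = 61.4
Slice 4: Δl = 2.4/cos26.5° = 2.682 m; N'_4 = 236·cos26.5° − 21·2.682 = 154.9; c'Δl = 8.31; W sinα = 105.3
Slice 5: Δl = 1.8/cos35.9° = 2.222 m; N'_5 = 134·cos35.9° − 24·2.222 = 55.2; c'Δl = 6.89; W sinα = 78.6
Slice 6: Δl = 1.4/cos43.9° = 1.943 m; N'_6 = 70·cos43.9° − 20·1.943 = 11.6; c'Δl = 6.02; W sinα = 48.5
Slice 7: Δl = 1.5/cos52.2° = 2.447 m; N'_7 = 30·cos52.2° − 7·2.447 = 1.3; c'Δl = 7.59; W sinα = 23.7
Σc'Δl = 50.3 kN/m; ΣN' = 446.8 kN/m; ΣW sinα = 330.2 kN/m
Resisting = 50.3 + 446.8·tan24.3° = 50.3 + 201.7 = 252.0 kN/m
FS = 252.0 / 330.2 = 0.763

FS = 0.76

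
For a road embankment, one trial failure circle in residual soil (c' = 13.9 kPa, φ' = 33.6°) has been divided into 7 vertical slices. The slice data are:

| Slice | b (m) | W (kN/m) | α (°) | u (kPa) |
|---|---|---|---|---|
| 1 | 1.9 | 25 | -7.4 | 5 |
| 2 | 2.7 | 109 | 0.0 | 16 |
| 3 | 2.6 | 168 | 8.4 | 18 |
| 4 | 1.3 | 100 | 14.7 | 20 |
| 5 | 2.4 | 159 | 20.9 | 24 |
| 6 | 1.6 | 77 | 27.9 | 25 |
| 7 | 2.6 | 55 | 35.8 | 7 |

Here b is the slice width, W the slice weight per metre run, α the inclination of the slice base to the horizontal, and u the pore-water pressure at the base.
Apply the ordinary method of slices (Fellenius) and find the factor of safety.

FS = 2.86

Ordinary method of slices: FS = Σ[c'·Δl_i + (W_i cosα_i − u_i·Δl_i)·tanφ'] / Σ W_i sinα_i, with Δl_i = b_i / cosα_i.
Slice 1: Δl = 1.9/cos(-7.4°) = 1.916 m; N'_1 = 25·cos(-7.4°) − 5·1.916 = 15.2; c'Δl = 26.63; W sinα = -3.2
Slice 2: Δl = 2.7/cos0.0° = 2.700 m; N'_2 = 109·cos0.0° − 16·2.700 = 65.8; c'Δl = 37.53; W sinα = 0.0
Slice 3: Δl = 2.6/cos8.4° = 2.628 m; N'_3 = 168·cos8.4° − 18·2.628 = 118.9; c'Δl = 36.53; W sinα = 24.5
Slice 4: Δl = 1.3/cos14.7° = 1.344 m; N'_4 = 100·cos14.7° − 20·1.344 = 69.8; c'Δl = 18.68; W sinα = 25.4
Slice 5: Δl = 2.4/cos20.9° = 2.569 m; N'_5 = 159·cos20.9° − 24·2.569 = 86.9; c'Δl = 35.71; W sinα = 56.7
Slice 6: Δl = 1.6/cos27.9° = 1.810 m; N'_6 = 77·cos27.9° − 25·1.810 = 22.8; c'Δl = 25.17; W sinα = 36.0
Slice 7: Δl = 2.6/cos35.8° = 3.206 m; N'_7 = 55·cos35.8° − 7·3.206 = 22.2; c'Δl = 44.56; W sinα = 32.2
Σc'Δl = 224.8 kN/m; ΣN' = 401.6 kN/m; ΣW sinα = 171.6 kN/m
Resisting = 224.8 + 401.6·tan33.6° = 224.8 + 266.8 = 491.6 kN/m
FS = 491.6 / 171.6 = 2.865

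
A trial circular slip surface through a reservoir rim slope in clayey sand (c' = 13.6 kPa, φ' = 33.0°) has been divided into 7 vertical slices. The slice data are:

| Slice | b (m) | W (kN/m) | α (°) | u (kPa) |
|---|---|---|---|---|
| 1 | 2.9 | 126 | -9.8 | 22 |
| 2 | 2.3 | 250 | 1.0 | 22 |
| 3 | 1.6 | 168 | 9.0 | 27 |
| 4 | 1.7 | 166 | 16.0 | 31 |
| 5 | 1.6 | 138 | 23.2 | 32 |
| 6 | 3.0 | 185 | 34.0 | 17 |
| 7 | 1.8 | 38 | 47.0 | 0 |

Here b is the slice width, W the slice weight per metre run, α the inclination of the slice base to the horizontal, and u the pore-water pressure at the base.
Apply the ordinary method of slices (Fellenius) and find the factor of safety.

Ordinary method of slices: FS = Σ[c'·Δl_i + (W_i cosα_i − u_i·Δl_i)·tanφ'] / Σ W_i sinα_i, with Δl_i = b_i / cosα_i.
Slice 1: Δl = 2.9/cos(-9.8°) = 2.943 m; N'_1 = 126·cos(-9.8°) − 22·2.943 = 59.4; c'Δl = 40.02; W sinα = -21.4
Slice 2: Δl = 2.3/cos1.0° = 2.300 m; N'_2 = 250·cos1.0° − 22·2.300 = 199.4; c'Δl = 31.28; W sinα = 4.4
Slice 3: Δl = 1.6/cos9.0° = 1.620 m; N'_3 = 168·cos9.0° − 27·1.620 = 122.2; c'Δl = 22.03; W sinα = 26.3
Slice 4: Δl = 1.7/cos16.0° = 1.769 m; N'_4 = 166·cos16.0° − 31·1.769 = 104.7; c'Δl = 24.05; W sinα = 45.8
Slice 5: Δl = 1.6/cos23.2° = 1.741 m; N'_5 = 138·cos23.2° − 32·1.741 = 71.1; c'Δl = 23.67; W sinα = 54.4
Slice 6: Δl = 3.0/cos34.0° = 3.619 m; N'_6 = 185·cos34.0° − 17·3.619 = 91.9; c'Δl = 49.21; W sinα = 103.5
Slice 7: Δl = 1.8/cos47.0° = 2.639 m; N'_7 = 38·cos47.0° − 0·2.639 = 25.9; c'Δl = 35.89; W sinα = 27.8
Σc'Δl = 226.2 kN/m; ΣN' = 674.6 kN/m; ΣW sinα = 240.6 kN/m
Resisting = 226.2 + 674.6·tan33.0° = 226.2 + 438.1 = 664.3 kN/m
FS = 664.3 / 240.6 = 2.761

FS = 2.76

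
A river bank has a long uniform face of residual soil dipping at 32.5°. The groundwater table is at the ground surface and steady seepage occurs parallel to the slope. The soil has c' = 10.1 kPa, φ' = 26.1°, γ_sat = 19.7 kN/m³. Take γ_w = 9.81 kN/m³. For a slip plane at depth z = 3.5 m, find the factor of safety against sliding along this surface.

With seepage parallel to the slope and the water table at the surface, the effective normal stress on the slip plane uses the buoyant unit weight γ' = γ_sat − γ_w while the driving shear stress uses γ_sat:
FS = [c' + γ' z cos²β tanφ'] / [γ_sat z sinβ cosβ]
γ' = 19.7 − 9.81 = 9.89 kN/m³
Numerator = 10.1 + 9.89·3.5·cos²32.5°·tan26.1° = 10.1 + 9.89·3.5·0.7113·0.4899 = 22.162 kPa
Denominator = 19.7·3.5·sin32.5°·cos32.5° = 19.7·3.5·0.5373·0.8434 = 31.245 kPa
FS = 22.162 / 31.245 = 0.709

FS = 0.71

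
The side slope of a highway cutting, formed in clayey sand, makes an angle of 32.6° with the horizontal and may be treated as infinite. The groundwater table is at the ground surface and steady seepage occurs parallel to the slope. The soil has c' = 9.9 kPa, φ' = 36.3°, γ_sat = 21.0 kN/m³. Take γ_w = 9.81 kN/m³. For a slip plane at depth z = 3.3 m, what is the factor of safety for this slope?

FS = 0.93

With seepage parallel to the slope and the water table at the surface, the effective normal stress on the slip plane uses the buoyant unit weight γ' = γ_sat − γ_w while the driving shear stress uses γ_sat:
FS = [c' + γ' z cos²β tanφ'] / [γ_sat z sinβ cosβ]
γ' = 21.0 − 9.81 = 11.19 kN/m³
Numerator = 9.9 + 11.19·3.3·cos²32.6°·tan36.3° = 9.9 + 11.19·3.3·0.7097·0.7346 = 29.152 kPa
Denominator = 21.0·3.3·sin32.6°·cos32.6° = 21.0·3.3·0.5388·0.8425 = 31.454 kPa
FS = 29.152 / 31.454 = 0.927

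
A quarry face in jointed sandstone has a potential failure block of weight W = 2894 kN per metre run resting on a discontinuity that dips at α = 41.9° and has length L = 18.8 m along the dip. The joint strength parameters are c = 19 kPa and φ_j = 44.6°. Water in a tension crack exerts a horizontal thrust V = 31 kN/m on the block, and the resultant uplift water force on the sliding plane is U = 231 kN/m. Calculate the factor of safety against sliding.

FS = 1.14

Resolving the block weight along and normal to the plane and applying the Mohr–Coulomb strength on the joint:
N' = W cosα − U − V sinα = 2894·cos41.9° − 231 − 31·sin41.9° = 1902.3 kN/m
Driving force T = W sinα + V cosα = 2894·sin41.9° + 31·cos41.9° = 1955.8 kN/m
Resisting force R = c·L + N'·tanφ_j = 19·18.8 + 1902.3·tan44.6° = 357.2 + 1876.0 = 2233.2 kN/m
FS = R / T = 2233.2 / 1955.8 = 1.142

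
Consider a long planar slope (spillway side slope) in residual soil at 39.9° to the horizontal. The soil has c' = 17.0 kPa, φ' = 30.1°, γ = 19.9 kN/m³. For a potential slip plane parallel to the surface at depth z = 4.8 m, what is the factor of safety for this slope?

For an infinite slope with a slip plane parallel to the surface (no pore pressure): FS = [c' + γz cos²β tanφ'] / [γz sinβ cosβ].
γz = 19.9·4.8 = 95.52 kN/m²
Numerator = 17.0 + 95.52·cos²39.9°·tan30.1° = 17.0 + 95.52·0.5885·0.5797 = 49.588 kPa
Denominator = 95.52·sin39.9°·cos39.9° = 95.52·0.6414·0.7672 = 47.005 kPa
FS = 49.588 / 47.005 = 1.055

FS = 1.05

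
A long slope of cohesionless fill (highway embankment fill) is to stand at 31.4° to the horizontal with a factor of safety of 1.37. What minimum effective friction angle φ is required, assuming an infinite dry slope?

φ = 39.9°

FS = tanφ/tanβ ⇒ tanφ = FS · tanβ = 1.37 · tan31.4° = 0.8363
φ = arctan(0.8363) = 39.90°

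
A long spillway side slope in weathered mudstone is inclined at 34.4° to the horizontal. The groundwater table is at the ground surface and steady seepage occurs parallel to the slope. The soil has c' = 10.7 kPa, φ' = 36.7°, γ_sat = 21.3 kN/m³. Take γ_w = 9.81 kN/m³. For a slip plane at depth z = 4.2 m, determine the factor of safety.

With seepage parallel to the slope and the water table at the surface, the effective normal stress on the slip plane uses the buoyant unit weight γ' = γ_sat − γ_w while the driving shear stress uses γ_sat:
FS = [c' + γ' z cos²β tanφ'] / [γ_sat z sinβ cosβ]
γ' = 21.3 − 9.81 = 11.49 kN/m³
Numerator = 10.7 + 11.49·4.2·cos²34.4°·tan36.7° = 10.7 + 11.49·4.2·0.6808·0.7454 = 35.189 kPa
Denominator = 21.3·4.2·sin34.4°·cos34.4° = 21.3·4.2·0.5650·0.8251 = 41.703 kPa
FS = 35.189 / 41.703 = 0.844

FS = 0.84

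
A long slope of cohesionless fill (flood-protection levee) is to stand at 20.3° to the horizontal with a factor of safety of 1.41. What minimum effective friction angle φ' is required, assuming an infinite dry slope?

FS = tanφ'/tanβ ⇒ tanφ' = FS · tanβ = 1.41 · tan20.3° = 0.5216
φ' = arctan(0.5216) = 27.55°

φ' = 27.5°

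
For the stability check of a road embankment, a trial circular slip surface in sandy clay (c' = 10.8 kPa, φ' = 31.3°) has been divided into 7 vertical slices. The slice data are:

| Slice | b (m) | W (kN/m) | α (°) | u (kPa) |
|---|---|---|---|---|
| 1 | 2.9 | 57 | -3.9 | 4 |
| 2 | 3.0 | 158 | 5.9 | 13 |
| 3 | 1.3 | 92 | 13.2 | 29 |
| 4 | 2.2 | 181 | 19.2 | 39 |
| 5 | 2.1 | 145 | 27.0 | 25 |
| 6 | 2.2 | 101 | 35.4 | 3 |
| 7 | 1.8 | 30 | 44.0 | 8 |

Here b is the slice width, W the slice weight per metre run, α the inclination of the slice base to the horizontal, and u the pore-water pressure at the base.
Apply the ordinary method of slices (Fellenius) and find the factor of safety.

FS = 1.90

Ordinary method of slices: FS = Σ[c'·Δl_i + (W_i cosα_i − u_i·Δl_i)·tanφ'] / Σ W_i sinα_i, with Δl_i = b_i / cosα_i.
Slice 1: Δl = 2.9/cos(-3.9°) = 2.907 m; N'_1 = 57·cos(-3.9°) − 4·2.907 = 45.2; c'Δl = 31.39; W sinα = -3.9
Slice 2: Δl = 3.0/cos5.9° = 3.016 m; N'_2 = 158·cos5.9° − 13·3.016 = 118.0; c'Δl = 32.57; W sinα = 16.2
Slice 3: Δl = 1.3/cos13.2° = 1.335 m; N'_3 = 92·cos13.2° − 29·1.335 = 50.8; c'Δl = 14.42; W sinα = 21.0
Slice 4: Δl = 2.2/cos19.2° = 2.330 m; N'_4 = 181·cos19.2° − 39·2.330 = 80.1; c'Δl = 25.16; W sinα = 59.5
Slice 5: Δl = 2.1/cos27.0° = 2.357 m; N'_5 = 145·cos27.0° − 25·2.357 = 70.3; c'Δl = 25.45; W sinα = 65.8
Slice 6: Δl = 2.2/cos35.4° = 2.699 m; N'_6 = 101·cos35.4° − 3·2.699 = 74.2; c'Δl = 29.15; W sinα = 58.5
Slice 7: Δl = 1.8/cos44.0° = 2.502 m; N'_7 = 30·cos44.0° − 8·2.502 = 1.6; c'Δl = 27.02; W sinα = 20.8
Σc'Δl = 185.2 kN/m; ΣN' = 440.2 kN/m; ΣW sinα = 238.1 kN/m
Resisting = 185.2 + 440.2·tan31.3° = 185.2 + 267.6 = 452.8 kN/m
FS = 452.8 / 238.1 = 1.902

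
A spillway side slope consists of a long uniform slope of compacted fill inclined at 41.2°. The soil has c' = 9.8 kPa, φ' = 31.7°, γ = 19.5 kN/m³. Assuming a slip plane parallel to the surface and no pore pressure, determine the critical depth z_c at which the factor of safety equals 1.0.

Setting FS = 1.00 in FS = [c' + γz cos²β tanφ'] / [γz sinβ cosβ] and solving for z:
z = c' / [γ cosβ (FS·sinβ − cosβ·tanφ')]
  = 9.8 / [19.5·cos41.2°·(1.00·sin41.2° − cos41.2°·tan31.7°)]
  = 9.8 / [19.5·0.7524·(1.00·0.6587 − 0.7524·0.6176)]
  = 9.8 / 2.8462 = 3.443 m

z_c = 3.44 m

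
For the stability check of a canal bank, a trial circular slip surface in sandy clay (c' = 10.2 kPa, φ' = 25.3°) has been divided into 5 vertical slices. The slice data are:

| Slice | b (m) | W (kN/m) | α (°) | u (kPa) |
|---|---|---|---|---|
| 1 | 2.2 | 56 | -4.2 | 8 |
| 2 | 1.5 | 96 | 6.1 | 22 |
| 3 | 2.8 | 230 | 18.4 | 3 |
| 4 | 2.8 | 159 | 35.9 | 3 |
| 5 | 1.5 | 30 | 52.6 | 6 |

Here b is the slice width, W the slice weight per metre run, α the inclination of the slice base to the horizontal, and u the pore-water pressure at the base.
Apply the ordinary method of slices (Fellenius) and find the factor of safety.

FS = 1.70

Ordinary method of slices: FS = Σ[c'·Δl_i + (W_i cosα_i − u_i·Δl_i)·tanφ'] / Σ W_i sinα_i, with Δl_i = b_i / cosα_i.
Slice 1: Δl = 2.2/cos(-4.2°) = 2.206 m; N'_1 = 56·cos(-4.2°) − 8·2.206 = 38.2; c'Δl = 22.50; W sinα = -4.1
Slice 2: Δl = 1.5/cos6.1° = 1.509 m; N'_2 = 96·cos6.1° − 22·1.509 = 62.3; c'Δl = 15.39; W sinα = 10.2
Slice 3: Δl = 2.8/cos18.4° = 2.951 m; N'_3 = 230·cos18.4° − 3·2.951 = 209.4; c'Δl = 30.10; W sinα = 72.6
Slice 4: Δl = 2.8/cos35.9° = 3.457 m; N'_4 = 159·cos35.9° − 3·3.457 = 118.4; c'Δl = 35.26; W sinα = 93.2
Slice 5: Δl = 1.5/cos52.6° = 2.470 m; N'_5 = 30·cos52.6° − 6·2.470 = 3.4; c'Δl = 25.19; W sinα = 23.8
Σc'Δl = 128.4 kN/m; ΣN' = 431.7 kN/m; ΣW sinα = 195.8 kN/m
Resisting = 128.4 + 431.7·tan25.3° = 128.4 + 204.1 = 332.5 kN/m
FS = 332.5 / 195.8 = 1.698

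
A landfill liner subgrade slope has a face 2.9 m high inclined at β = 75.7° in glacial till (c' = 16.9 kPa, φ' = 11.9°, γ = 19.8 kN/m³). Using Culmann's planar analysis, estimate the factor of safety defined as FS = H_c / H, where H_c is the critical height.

H_c = (4c'/γ) · sinβ cosφ' / [1 − cos(β − φ')]
    = (4·16.9/19.8) · sin75.7°·cos11.9° / [1 − cos63.8°]
    = 3.414 · 0.9482 / 0.5585 = 5.80 m
FS = H_c / H = 5.80 / 2.9 = 1.999

FS = 2.00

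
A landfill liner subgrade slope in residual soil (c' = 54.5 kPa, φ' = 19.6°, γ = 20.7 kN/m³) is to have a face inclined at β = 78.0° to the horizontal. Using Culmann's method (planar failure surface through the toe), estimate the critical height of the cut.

Culmann's analysis gives the critical failure plane at α_cr = (β + φ')/2 = (78.0 + 19.6)/2 = 48.8°, and the critical height
H_c = (4c'/γ) · sinβ cosφ' / [1 − cos(β − φ')]
    = (4·54.5/20.7) · sin78.0°·cos19.6° / [1 − cos(58.4°)]
    = 10.531 · 0.9781·0.9421 / [1 − 0.5240]
    = 10.531 · 0.9215 / 0.4760
    = 20.39 m

H_c = 20.39 m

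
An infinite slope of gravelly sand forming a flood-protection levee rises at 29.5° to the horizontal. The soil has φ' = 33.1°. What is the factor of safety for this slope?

For a dry cohesionless infinite slope the factor of safety is FS = tanφ' / tanβ.
FS = tan33.1° / tan29.5° = 0.6519 / 0.5658 = 1.152

FS = 1.15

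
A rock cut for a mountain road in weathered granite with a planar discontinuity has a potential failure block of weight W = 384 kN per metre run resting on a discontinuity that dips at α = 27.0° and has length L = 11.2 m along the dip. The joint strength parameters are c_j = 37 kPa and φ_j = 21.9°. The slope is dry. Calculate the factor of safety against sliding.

Resolving the block weight along and normal to the plane and applying the Mohr–Coulomb strength on the joint:
N' = W cosα = 384·cos27.0° = 342.1 kN/m
Driving force T = W sinα = 384·sin27.0° = 174.3 kN/m
Resisting force R = c_j·L + N'·tanφ_j = 37·11.2 + 342.1·tan21.9° = 414.4 + 137.5 = 551.9 kN/m
FS = R / T = 551.9 / 174.3 = 3.166

FS = 3.17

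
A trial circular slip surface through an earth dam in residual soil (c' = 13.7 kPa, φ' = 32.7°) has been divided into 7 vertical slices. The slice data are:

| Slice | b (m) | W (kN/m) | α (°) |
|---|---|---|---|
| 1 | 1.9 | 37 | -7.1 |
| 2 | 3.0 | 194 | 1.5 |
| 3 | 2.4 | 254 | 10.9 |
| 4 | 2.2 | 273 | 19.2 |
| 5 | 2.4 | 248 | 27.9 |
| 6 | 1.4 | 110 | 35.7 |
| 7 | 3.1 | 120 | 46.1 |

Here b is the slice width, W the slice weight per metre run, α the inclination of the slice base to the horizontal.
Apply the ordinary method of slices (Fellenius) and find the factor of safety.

Ordinary method of slices: FS = Σ[c'·Δl_i + (W_i cosα_i)·tanφ'] / Σ W_i sinα_i, with Δl_i = b_i / cosα_i.
Slice 1: Δl = 1.9/cos(-7.1°) = 1.915 m; N'_1 = 37·cos(-7.1°) = 36.7; c'Δl = 26.23; W sinα = -4.6
Slice 2: Δl = 3.0/cos1.5° = 3.001 m; N'_2 = 194·cos1.5° = 193.9; c'Δl = 41.11; W sinα = 5.1
Slice 3: Δl = 2.4/cos10.9° = 2.444 m; N'_3 = 254·cos10.9° = 249.4; c'Δl = 33.48; W sinα = 48.0
Slice 4: Δl = 2.2/cos19.2° = 2.330 m; N'_4 = 273·cos19.2° = 257.8; c'Δl = 31.92; W sinα = 89.8
Slice 5: Δl = 2.4/cos27.9° = 2.716 m; N'_5 = 248·cos27.9° = 219.2; c'Δl = 37.20; W sinα = 116.0
Slice 6: Δl = 1.4/cos35.7° = 1.724 m; N'_6 = 110·cos35.7° = 89.3; c'Δl = 23.62; W sinα = 64.2
Slice 7: Δl = 3.1/cos46.1° = 4.471 m; N'_7 = 120·cos46.1° = 83.2; c'Δl = 61.25; W sinα = 86.5
Σc'Δl = 254.8 kN/m; ΣN' = 1129.6 kN/m; ΣW sinα = 405.0 kN/m
Resisting = 254.8 + 1129.6·tan32.7° = 254.8 + 725.2 = 980.0 kN/m
FS = 980.0 / 405.0 = 2.420

FS = 2.42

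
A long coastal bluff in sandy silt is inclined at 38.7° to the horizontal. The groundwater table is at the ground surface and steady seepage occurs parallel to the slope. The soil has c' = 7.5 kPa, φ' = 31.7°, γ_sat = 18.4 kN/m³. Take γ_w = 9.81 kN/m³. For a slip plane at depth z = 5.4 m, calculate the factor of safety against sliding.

FS = 0.51

With seepage parallel to the slope and the water table at the surface, the effective normal stress on the slip plane uses the buoyant unit weight γ' = γ_sat − γ_w while the driving shear stress uses γ_sat:
FS = [c' + γ' z cos²β tanφ'] / [γ_sat z sinβ cosβ]
γ' = 18.4 − 9.81 = 8.59 kN/m³
Numerator = 7.5 + 8.59·5.4·cos²38.7°·tan31.7° = 7.5 + 8.59·5.4·0.6091·0.6176 = 24.949 kPa
Denominator = 18.4·5.4·sin38.7°·cos38.7° = 18.4·5.4·0.6252·0.7804 = 48.484 kPa
FS = 24.949 / 48.484 = 0.515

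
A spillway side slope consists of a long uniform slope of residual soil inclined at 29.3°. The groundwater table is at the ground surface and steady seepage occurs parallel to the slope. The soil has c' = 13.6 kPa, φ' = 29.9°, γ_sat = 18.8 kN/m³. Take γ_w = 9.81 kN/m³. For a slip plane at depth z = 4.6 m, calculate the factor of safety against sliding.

FS = 0.86

With seepage parallel to the slope and the water table at the surface, the effective normal stress on the slip plane uses the buoyant unit weight γ' = γ_sat − γ_w while the driving shear stress uses γ_sat:
FS = [c' + γ' z cos²β tanφ'] / [γ_sat z sinβ cosβ]
γ' = 18.8 − 9.81 = 8.99 kN/m³
Numerator = 13.6 + 8.99·4.6·cos²29.3°·tan29.9° = 13.6 + 8.99·4.6·0.7605·0.5750 = 31.685 kPa
Denominator = 18.8·4.6·sin29.3°·cos29.3° = 18.8·4.6·0.4894·0.8721 = 36.908 kPa
FS = 31.685 / 36.908 = 0.858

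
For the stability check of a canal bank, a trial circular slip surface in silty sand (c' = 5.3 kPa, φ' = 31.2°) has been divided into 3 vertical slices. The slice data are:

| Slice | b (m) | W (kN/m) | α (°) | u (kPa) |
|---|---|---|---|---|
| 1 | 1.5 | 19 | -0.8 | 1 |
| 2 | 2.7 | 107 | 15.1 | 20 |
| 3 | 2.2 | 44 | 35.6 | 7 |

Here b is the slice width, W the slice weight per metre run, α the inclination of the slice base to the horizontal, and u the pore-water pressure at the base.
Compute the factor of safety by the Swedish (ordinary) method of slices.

Ordinary method of slices: FS = Σ[c'·Δl_i + (W_i cosα_i − u_i·Δl_i)·tanφ'] / Σ W_i sinα_i, with Δl_i = b_i / cosα_i.
Slice 1: Δl = 1.5/cos(-0.8°) = 1.500 m; N'_1 = 19·cos(-0.8°) − 1·1.500 = 17.5; c'Δl = 7.95; W sinα = -0.3
Slice 2: Δl = 2.7/cos15.1° = 2.797 m; N'_2 = 107·cos15.1° − 20·2.797 = 47.4; c'Δl = 14.82; W sinα = 27.9
Slice 3: Δl = 2.2/cos35.6° = 2.706 m; N'_3 = 44·cos35.6° − 7·2.706 = 16.8; c'Δl = 14.34; W sinα = 25.6
Σc'Δl = 37.1 kN/m; ΣN' = 81.7 kN/m; ΣW sinα = 53.2 kN/m
Resisting = 37.1 + 81.7·tan31.2° = 37.1 + 49.5 = 86.6 kN/m
FS = 86.6 / 53.2 = 1.627

FS = 1.63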